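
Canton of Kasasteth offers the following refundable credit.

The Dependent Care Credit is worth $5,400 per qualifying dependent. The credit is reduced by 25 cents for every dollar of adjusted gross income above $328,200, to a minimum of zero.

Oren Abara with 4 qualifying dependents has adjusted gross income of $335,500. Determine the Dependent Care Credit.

$19,775

Dependent Care Credit: base = 4 × $5,400 = $21,600. 25% of the $7,300 excess over $328,200 is $1,825; credit = $21,600 − $1,825 = $19,775.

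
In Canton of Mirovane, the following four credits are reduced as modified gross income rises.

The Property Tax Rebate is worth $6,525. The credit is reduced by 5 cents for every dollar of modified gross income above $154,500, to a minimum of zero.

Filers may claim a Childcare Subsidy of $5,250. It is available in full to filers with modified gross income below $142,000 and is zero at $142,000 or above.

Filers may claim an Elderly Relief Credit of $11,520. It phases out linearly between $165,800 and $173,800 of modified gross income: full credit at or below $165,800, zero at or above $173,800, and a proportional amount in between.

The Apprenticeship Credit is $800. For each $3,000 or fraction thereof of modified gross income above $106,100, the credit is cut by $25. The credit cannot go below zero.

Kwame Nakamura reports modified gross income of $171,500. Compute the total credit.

Property Tax Rebate: 5% of the $17,000 excess over $154,500 is $850; credit = $6,525 − $850 = $5,675.
Childcare Subsidy: $171,500 meets or exceeds the $142,000 cutoff, so the credit is $0.
Elderly Relief Credit: $171,500 is $5,700 into a $8,000 phase-out range, leaving 2,300/8,000 of the credit: $11,520 × 2,300/8,000 = $3,312.
Apprenticeship Credit: income exceeds $106,100 by $65,400, which is 22 full-or-partial $3,000 increments; reduction = 22 × $25 = $550, leaving $250.
Total: $5,675 + $0 + $3,312 + $250 = $9,237.

$9,237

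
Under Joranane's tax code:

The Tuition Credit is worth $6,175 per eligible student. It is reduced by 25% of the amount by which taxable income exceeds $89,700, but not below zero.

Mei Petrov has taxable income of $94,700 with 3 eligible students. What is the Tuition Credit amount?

$17,275

Tuition Credit: base = 3 × $6,175 = $18,525. 25% of the $5,000 excess over $89,700 is $1,250; credit = $18,525 − $1,250 = $17,275.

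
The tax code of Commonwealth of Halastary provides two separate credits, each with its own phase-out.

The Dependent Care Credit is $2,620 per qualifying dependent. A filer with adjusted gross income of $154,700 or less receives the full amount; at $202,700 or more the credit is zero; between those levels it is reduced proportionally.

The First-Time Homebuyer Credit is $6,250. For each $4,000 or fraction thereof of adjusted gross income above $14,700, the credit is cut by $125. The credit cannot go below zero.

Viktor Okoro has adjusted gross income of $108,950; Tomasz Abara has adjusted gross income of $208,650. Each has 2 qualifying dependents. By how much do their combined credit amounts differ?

Viktor ($108,950): Dependent Care Credit: base = 2 × $2,620 = $5,240. $108,950 is at or below the $154,700 threshold, so the full $5,240 applies. First-Time Homebuyer Credit: income exceeds $14,700 by $94,250, which is 24 full-or-partial $4,000 increments; reduction = 24 × $125 = $3,000, leaving $3,250. total $5,240 + $3,250 = $8,490
Tomasz ($208,650): Dependent Care Credit: base = 2 × $2,620 = $5,240. $208,650 is at or above $202,700, so the credit is $0. First-Time Homebuyer Credit: income exceeds $14,700 by $193,950, which is 49 full-or-partial $4,000 increments; reduction = 49 × $125 = $6,125, leaving $125. total $0 + $125 = $125
Difference: |$8,490 − $125| = $8,365.

$8,365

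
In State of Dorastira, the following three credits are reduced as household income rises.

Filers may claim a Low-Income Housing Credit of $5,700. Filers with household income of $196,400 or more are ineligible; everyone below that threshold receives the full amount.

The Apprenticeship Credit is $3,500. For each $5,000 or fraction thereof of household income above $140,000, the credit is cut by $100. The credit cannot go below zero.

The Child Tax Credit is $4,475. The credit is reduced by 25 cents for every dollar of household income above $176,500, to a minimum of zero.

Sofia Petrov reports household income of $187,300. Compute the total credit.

$9,975

Low-Income Housing Credit: $187,300 is below the $196,400 cutoff, so the full $5,700 applies.
Apprenticeship Credit: income exceeds $140,000 by $47,300, which is 10 full-or-partial $5,000 increments; reduction = 10 × $100 = $1,000, leaving $2,500.
Child Tax Credit: 25% of the $10,800 excess over $176,500 is $2,700; credit = $4,475 − $2,700 = $1,775.
Total: $5,700 + $2,500 + $1,775 = $9,975.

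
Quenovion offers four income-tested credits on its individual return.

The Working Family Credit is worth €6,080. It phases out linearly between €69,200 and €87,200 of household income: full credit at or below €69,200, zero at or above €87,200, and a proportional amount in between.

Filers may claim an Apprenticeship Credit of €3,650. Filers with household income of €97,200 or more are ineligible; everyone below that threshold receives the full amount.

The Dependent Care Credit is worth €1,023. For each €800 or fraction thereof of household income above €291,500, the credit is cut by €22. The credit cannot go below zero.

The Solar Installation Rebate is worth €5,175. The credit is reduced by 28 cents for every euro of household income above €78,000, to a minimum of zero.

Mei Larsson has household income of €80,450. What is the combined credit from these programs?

€11,442

Working Family Credit: €80,450 is €11,250 into a €18,000 phase-out range, leaving 6,750/18,000 of the credit: €6,080 × 6,750/18,000 = €2,280.
Apprenticeship Credit: €80,450 is below the €97,200 cutoff, so the full €3,650 applies.
Dependent Care Credit: €80,450 is at or below the €291,500 threshold, so the full €1,023 applies.
Solar Installation Rebate: 28% of the €2,450 excess over €78,000 is €686; credit = €5,175 − €686 = €4,489.
Total: €2,280 + €3,650 + €1,023 + €4,489 = €11,442.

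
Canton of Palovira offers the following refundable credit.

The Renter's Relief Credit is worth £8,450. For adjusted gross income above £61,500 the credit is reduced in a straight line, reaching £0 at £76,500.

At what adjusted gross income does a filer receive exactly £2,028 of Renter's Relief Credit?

£72,900

£2,028 is 2,028/8,450 of the full £8,450, so 6,422/8,450 of the £15,000 range has been used: income = £61,500 + £15,000 × 6,422/8,450 = £72,900.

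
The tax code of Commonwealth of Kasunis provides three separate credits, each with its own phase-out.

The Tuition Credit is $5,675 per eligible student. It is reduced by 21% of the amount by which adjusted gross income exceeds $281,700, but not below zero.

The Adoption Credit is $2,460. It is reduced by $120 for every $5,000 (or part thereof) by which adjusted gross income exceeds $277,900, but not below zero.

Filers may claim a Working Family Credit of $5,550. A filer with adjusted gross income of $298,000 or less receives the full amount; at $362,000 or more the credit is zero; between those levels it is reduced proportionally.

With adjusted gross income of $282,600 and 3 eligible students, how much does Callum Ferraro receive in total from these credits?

$24,726

Tuition Credit: base = 3 × $5,675 = $17,025. 21% of the $900 excess over $281,700 is $189; credit = $17,025 − $189 = $16,836.
Adoption Credit: income exceeds $277,900 by $4,700, which is 1 full-or-partial $5,000 increment; reduction = 1 × $120 = $120, leaving $2,340.
Working Family Credit: $282,600 is at or below the $298,000 threshold, so the full $5,550 applies.
Total: $16,836 + $2,340 + $5,550 = $24,726.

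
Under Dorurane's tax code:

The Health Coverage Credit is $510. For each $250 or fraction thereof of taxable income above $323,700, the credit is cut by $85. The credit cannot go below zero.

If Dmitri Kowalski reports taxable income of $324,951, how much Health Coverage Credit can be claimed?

$0

Health Coverage Credit: income exceeds $323,700 by $1,251 → 6 increments × $85 = $510 ≥ base, so the credit is $0.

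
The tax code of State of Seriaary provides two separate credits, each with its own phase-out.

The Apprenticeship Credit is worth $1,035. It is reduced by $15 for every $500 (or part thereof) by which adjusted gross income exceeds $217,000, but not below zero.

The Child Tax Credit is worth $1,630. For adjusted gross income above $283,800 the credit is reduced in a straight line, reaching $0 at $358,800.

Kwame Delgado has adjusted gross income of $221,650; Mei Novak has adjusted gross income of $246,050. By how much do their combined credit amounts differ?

Kwame ($221,650): Apprenticeship Credit: income exceeds $217,000 by $4,650, which is 10 full-or-partial $500 increments; reduction = 10 × $15 = $150, leaving $885. Child Tax Credit: $221,650 is at or below the $283,800 threshold, so the full $1,630 applies. total $885 + $1,630 = $2,515
Mei ($246,050): Apprenticeship Credit: income exceeds $217,000 by $29,050, which is 59 full-or-partial $500 increments; reduction = 59 × $15 = $885, leaving $150. Child Tax Credit: $246,050 is at or below the $283,800 threshold, so the full $1,630 applies. total $150 + $1,630 = $1,780
Difference: |$2,515 − $1,780| = $735.

$735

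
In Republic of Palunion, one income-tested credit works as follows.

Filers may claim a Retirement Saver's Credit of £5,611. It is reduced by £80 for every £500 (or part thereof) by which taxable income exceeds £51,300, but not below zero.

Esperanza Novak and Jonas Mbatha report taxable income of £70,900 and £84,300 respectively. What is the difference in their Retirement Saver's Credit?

£2,080

Esperanza (£70,900): Retirement Saver's Credit: income exceeds £51,300 by £19,600, which is 40 full-or-partial £500 increments; reduction = 40 × £80 = £3,200, leaving £2,411.
Jonas (£84,300): Retirement Saver's Credit: income exceeds £51,300 by £33,000, which is 66 full-or-partial £500 increments; reduction = 66 × £80 = £5,280, leaving £331.
Difference: |£2,411 − £331| = £2,080.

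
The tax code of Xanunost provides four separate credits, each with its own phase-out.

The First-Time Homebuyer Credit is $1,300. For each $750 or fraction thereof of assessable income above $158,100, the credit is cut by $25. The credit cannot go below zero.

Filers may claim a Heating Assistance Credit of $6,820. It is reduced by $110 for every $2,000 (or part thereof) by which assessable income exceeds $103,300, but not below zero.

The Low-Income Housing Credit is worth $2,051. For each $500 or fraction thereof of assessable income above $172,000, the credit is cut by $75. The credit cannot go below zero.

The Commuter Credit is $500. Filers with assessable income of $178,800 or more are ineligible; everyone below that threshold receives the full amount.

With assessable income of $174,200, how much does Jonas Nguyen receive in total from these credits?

First-Time Homebuyer Credit: income exceeds $158,100 by $16,100, which is 22 full-or-partial $750 increments; reduction = 22 × $25 = $550, leaving $750.
Heating Assistance Credit: income exceeds $103,300 by $70,900, which is 36 full-or-partial $2,000 increments; reduction = 36 × $110 = $3,960, leaving $2,860.
Low-Income Housing Credit: income exceeds $172,000 by $2,200, which is 5 full-or-partial $500 increments; reduction = 5 × $75 = $375, leaving $1,676.
Commuter Credit: $174,200 is below the $178,800 cutoff, so the full $500 applies.
Total: $750 + $2,860 + $1,676 + $500 = $5,786.

$5,786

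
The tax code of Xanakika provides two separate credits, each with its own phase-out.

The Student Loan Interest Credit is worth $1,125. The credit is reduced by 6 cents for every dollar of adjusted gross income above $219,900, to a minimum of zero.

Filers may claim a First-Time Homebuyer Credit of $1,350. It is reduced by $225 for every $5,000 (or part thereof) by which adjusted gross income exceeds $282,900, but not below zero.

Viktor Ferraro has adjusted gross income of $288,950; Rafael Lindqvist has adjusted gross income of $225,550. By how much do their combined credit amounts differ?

Viktor ($288,950): Student Loan Interest Credit: 6% of the $69,050 excess over $219,900 is $4,143 ≥ base, so the credit is $0. First-Time Homebuyer Credit: income exceeds $282,900 by $6,050, which is 2 full-or-partial $5,000 increments; reduction = 2 × $225 = $450, leaving $900. total $0 + $900 = $900
Rafael ($225,550): Student Loan Interest Credit: 6% of the $5,650 excess over $219,900 is $339; credit = $1,125 − $339 = $786. First-Time Homebuyer Credit: $225,550 is at or below the $282,900 threshold, so the full $1,350 applies. total $786 + $1,350 = $2,136
Difference: |$900 − $2,136| = $1,236.

$1,236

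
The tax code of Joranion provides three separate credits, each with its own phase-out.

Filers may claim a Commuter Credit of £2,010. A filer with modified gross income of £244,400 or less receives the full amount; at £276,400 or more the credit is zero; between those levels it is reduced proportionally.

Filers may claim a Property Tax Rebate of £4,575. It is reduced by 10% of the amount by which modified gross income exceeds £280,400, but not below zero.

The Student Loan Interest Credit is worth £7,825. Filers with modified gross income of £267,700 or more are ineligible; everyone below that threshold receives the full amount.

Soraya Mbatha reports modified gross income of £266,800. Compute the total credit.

Commuter Credit: £266,800 is £22,400 into a £32,000 phase-out range, leaving 9,600/32,000 of the credit: £2,010 × 9,600/32,000 = £603.
Property Tax Rebate: £266,800 is at or below the £280,400 threshold, so the full £4,575 applies.
Student Loan Interest Credit: £266,800 is below the £267,700 cutoff, so the full £7,825 applies.
Total: £603 + £4,575 + £7,825 = £13,003.

£13,003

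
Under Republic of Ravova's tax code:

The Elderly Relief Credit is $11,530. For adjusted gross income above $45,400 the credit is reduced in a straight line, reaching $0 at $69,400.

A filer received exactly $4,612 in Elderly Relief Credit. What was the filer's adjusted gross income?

$4,612 is 4,612/11,530 of the full $11,530, so 6,918/11,530 of the $24,000 range has been used: income = $45,400 + $24,000 × 6,918/11,530 = $59,800.

$59,800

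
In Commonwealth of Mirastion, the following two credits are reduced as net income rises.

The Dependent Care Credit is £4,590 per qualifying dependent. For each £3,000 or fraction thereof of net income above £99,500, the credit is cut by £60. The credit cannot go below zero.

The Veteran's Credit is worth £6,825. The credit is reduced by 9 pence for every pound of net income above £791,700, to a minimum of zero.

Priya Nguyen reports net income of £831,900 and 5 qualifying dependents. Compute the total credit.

£11,457

Dependent Care Credit: base = 5 × £4,590 = £22,950. income exceeds £99,500 by £732,400, which is 245 full-or-partial £3,000 increments; reduction = 245 × £60 = £14,700, leaving £8,250.
Veteran's Credit: 9% of the £40,200 excess over £791,700 is £3,618; credit = £6,825 − £3,618 = £3,207.
Total: £8,250 + £3,207 = £11,457.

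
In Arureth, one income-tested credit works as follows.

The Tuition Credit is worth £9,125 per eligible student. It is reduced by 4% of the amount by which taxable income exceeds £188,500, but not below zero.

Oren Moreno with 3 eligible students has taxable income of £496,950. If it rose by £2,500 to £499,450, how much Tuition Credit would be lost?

£100

At £496,950 — base = 3 × £9,125 = £27,375. 4% of the £308,450 excess over £188,500 is £12,338; credit = £27,375 − £12,338 = £15,037.
At £499,450 — base = 3 × £9,125 = £27,375. 4% of the £310,950 excess over £188,500 is £12,438; credit = £27,375 − £12,438 = £14,937.
Lost: £15,037 − £14,937 = £100.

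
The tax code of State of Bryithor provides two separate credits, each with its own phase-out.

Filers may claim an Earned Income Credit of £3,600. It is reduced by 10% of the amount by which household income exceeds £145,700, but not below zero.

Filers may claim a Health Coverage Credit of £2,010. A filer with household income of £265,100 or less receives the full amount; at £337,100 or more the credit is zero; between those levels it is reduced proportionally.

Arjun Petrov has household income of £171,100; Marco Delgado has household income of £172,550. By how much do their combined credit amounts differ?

£145

Arjun (£171,100): Earned Income Credit: 10% of the £25,400 excess over £145,700 is £2,540; credit = £3,600 − £2,540 = £1,060. Health Coverage Credit: £171,100 is at or below the £265,100 threshold, so the full £2,010 applies. total £1,060 + £2,010 = £3,070
Marco (£172,550): Earned Income Credit: 10% of the £26,850 excess over £145,700 is £2,685; credit = £3,600 − £2,685 = £915. Health Coverage Credit: £172,550 is at or below the £265,100 threshold, so the full £2,010 applies. total £915 + £2,010 = £2,925
Difference: |£3,070 − £2,925| = £145.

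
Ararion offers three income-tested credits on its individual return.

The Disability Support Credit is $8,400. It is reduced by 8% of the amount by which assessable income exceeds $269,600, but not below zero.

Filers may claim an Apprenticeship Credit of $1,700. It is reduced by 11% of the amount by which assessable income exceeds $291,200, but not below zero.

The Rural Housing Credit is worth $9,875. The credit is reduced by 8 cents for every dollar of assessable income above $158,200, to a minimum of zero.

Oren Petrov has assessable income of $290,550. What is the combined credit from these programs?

Disability Support Credit: 8% of the $20,950 excess over $269,600 is $1,676; credit = $8,400 − $1,676 = $6,724.
Apprenticeship Credit: $290,550 is at or below the $291,200 threshold, so the full $1,700 applies.
Rural Housing Credit: 8% of the $132,350 excess over $158,200 is $10,588 ≥ base, so the credit is $0.
Total: $6,724 + $1,700 + $0 = $8,424.

$8,424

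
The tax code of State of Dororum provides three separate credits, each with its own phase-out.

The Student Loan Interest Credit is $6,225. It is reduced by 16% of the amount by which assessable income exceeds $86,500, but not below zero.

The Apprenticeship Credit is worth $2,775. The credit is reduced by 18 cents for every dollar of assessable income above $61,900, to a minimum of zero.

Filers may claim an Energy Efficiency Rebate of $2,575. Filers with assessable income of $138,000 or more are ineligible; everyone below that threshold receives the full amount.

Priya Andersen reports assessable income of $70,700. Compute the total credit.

$9,991

Student Loan Interest Credit: $70,700 is at or below the $86,500 threshold, so the full $6,225 applies.
Apprenticeship Credit: 18% of the $8,800 excess over $61,900 is $1,584; credit = $2,775 − $1,584 = $1,191.
Energy Efficiency Rebate: $70,700 is below the $138,000 cutoff, so the full $2,575 applies.
Total: $6,225 + $1,191 + $2,575 = $9,991.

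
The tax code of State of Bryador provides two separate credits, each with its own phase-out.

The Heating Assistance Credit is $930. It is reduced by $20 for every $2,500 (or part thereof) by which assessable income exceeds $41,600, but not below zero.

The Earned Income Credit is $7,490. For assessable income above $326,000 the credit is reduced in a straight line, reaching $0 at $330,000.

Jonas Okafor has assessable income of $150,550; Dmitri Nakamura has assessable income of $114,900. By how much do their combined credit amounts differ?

$280

Jonas ($150,550): Heating Assistance Credit: income exceeds $41,600 by $108,950, which is 44 full-or-partial $2,500 increments; reduction = 44 × $20 = $880, leaving $50. Earned Income Credit: $150,550 is at or below the $326,000 threshold, so the full $7,490 applies. total $50 + $7,490 = $7,540
Dmitri ($114,900): Heating Assistance Credit: income exceeds $41,600 by $73,300, which is 30 full-or-partial $2,500 increments; reduction = 30 × $20 = $600, leaving $330. Earned Income Credit: $114,900 is at or below the $326,000 threshold, so the full $7,490 applies. total $330 + $7,490 = $7,820
Difference: |$7,540 − $7,820| = $280.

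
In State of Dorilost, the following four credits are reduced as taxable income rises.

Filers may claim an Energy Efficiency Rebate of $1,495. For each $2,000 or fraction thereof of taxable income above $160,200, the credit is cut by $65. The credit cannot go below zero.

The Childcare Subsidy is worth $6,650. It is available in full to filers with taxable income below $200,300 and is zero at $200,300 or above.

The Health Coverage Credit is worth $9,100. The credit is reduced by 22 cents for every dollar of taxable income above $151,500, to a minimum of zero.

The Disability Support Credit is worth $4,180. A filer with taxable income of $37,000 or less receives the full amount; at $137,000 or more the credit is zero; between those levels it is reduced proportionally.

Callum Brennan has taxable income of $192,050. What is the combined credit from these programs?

Energy Efficiency Rebate: income exceeds $160,200 by $31,850, which is 16 full-or-partial $2,000 increments; reduction = 16 × $65 = $1,040, leaving $455.
Childcare Subsidy: $192,050 is below the $200,300 cutoff, so the full $6,650 applies.
Health Coverage Credit: 22% of the $40,550 excess over $151,500 is $8,921; credit = $9,100 − $8,921 = $179.
Disability Support Credit: $192,050 is at or above $137,000, so the credit is $0.
Total: $455 + $6,650 + $179 + $0 = $7,284.

$7,284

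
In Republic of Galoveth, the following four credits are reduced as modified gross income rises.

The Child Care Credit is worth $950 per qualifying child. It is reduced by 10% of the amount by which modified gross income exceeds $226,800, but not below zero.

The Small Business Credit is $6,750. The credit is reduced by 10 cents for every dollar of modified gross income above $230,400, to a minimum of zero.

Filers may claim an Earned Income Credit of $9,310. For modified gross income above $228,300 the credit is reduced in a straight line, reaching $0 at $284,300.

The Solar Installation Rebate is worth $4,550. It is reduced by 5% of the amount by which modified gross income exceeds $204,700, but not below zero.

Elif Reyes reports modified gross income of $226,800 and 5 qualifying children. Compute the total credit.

Child Care Credit: base = 5 × $950 = $4,750. $226,800 is at or below the $226,800 threshold, so the full $4,750 applies.
Small Business Credit: $226,800 is at or below the $230,400 threshold, so the full $6,750 applies.
Earned Income Credit: $226,800 is at or below the $228,300 threshold, so the full $9,310 applies.
Solar Installation Rebate: 5% of the $22,100 excess over $204,700 is $1,105; credit = $4,550 − $1,105 = $3,445.
Total: $4,750 + $6,750 + $9,310 + $3,445 = $24,255.

$24,255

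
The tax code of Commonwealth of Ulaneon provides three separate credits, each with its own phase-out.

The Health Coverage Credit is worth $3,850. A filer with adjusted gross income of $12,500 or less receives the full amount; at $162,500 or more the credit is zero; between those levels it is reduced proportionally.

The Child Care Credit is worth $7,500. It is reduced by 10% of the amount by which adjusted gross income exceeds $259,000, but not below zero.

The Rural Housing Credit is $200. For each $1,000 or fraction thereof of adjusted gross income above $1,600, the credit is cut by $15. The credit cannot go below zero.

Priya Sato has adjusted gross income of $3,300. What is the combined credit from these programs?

Health Coverage Credit: $3,300 is at or below the $12,500 threshold, so the full $3,850 applies.
Child Care Credit: $3,300 is at or below the $259,000 threshold, so the full $7,500 applies.
Rural Housing Credit: income exceeds $1,600 by $1,700, which is 2 full-or-partial $1,000 increments; reduction = 2 × $15 = $30, leaving $170.
Total: $3,850 + $7,500 + $170 = $11,520.

$11,520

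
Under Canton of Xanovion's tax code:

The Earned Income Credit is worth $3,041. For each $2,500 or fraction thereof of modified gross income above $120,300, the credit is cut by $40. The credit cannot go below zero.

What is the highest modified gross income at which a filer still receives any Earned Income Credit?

$310,300

After 76 increments the reduction is 76 × $40 = $3,040, leaving $1; one more increment wipes it out. Increment 76 ends at excess 76 × $2,500 = $190,000, so the highest qualifying income is $120,300 + $190,000 = $310,300.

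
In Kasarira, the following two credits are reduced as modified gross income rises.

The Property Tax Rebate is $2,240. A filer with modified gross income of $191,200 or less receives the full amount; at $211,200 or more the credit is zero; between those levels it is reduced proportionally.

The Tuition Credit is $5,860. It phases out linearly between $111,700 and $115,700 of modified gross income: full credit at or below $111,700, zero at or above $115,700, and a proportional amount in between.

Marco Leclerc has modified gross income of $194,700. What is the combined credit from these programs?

$1,848

Property Tax Rebate: $194,700 is $3,500 into a $20,000 phase-out range, leaving 16,500/20,000 of the credit: $2,240 × 16,500/20,000 = $1,848.
Tuition Credit: $194,700 is at or above $115,700, so the credit is $0.
Total: $1,848 + $0 = $1,848.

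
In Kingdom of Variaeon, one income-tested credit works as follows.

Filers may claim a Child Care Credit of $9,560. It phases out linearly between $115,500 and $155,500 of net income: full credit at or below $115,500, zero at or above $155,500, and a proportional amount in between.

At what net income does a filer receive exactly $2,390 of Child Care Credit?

$2,390 is 2,390/9,560 of the full $9,560, so 7,170/9,560 of the $40,000 range has been used: income = $115,500 + $40,000 × 7,170/9,560 = $145,500.

$145,500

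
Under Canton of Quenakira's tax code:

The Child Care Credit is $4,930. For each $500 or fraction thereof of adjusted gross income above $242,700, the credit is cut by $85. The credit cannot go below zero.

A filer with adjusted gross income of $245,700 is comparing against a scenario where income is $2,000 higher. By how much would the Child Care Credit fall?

$340

At $245,700 — income exceeds $242,700 by $3,000, which is 6 full-or-partial $500 increments; reduction = 6 × $85 = $510, leaving $4,420.
At $247,700 — income exceeds $242,700 by $5,000, which is 10 full-or-partial $500 increments; reduction = 10 × $85 = $850, leaving $4,080.
Lost: $4,420 − $4,080 = $340.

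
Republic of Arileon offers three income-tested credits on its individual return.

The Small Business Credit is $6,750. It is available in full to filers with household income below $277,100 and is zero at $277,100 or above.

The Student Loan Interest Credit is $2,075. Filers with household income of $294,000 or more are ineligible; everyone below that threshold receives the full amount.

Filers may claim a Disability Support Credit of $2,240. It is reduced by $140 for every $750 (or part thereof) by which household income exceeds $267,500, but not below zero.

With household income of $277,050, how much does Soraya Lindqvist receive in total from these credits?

Small Business Credit: $277,050 is below the $277,100 cutoff, so the full $6,750 applies.
Student Loan Interest Credit: $277,050 is below the $294,000 cutoff, so the full $2,075 applies.
Disability Support Credit: income exceeds $267,500 by $9,550, which is 13 full-or-partial $750 increments; reduction = 13 × $140 = $1,820, leaving $420.
Total: $6,750 + $2,075 + $420 = $9,245.

$9,245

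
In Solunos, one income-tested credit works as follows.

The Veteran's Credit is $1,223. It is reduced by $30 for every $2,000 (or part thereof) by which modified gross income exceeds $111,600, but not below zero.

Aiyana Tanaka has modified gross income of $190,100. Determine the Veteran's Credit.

$23

Veteran's Credit: income exceeds $111,600 by $78,500, which is 40 full-or-partial $2,000 increments; reduction = 40 × $30 = $1,200, leaving $23.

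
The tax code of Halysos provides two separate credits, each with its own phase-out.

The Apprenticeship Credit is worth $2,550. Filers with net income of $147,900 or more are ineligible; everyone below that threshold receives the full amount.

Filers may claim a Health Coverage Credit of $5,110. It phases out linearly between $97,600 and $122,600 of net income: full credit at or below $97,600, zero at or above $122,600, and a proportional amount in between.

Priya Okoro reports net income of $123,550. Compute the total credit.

Apprenticeship Credit: $123,550 is below the $147,900 cutoff, so the full $2,550 applies.
Health Coverage Credit: $123,550 is at or above $122,600, so the credit is $0.
Total: $2,550 + $0 = $2,550.

$2,550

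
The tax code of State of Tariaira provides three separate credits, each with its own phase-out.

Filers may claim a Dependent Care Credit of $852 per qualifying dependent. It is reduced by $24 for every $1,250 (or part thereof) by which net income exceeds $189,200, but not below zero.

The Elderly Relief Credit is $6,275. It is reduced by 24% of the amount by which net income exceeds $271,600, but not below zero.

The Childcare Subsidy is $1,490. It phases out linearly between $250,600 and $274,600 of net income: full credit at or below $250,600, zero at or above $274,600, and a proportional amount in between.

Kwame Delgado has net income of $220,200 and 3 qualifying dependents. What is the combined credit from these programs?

Dependent Care Credit: base = 3 × $852 = $2,556. income exceeds $189,200 by $31,000, which is 25 full-or-partial $1,250 increments; reduction = 25 × $24 = $600, leaving $1,956.
Elderly Relief Credit: $220,200 is at or below the $271,600 threshold, so the full $6,275 applies.
Childcare Subsidy: $220,200 is at or below the $250,600 threshold, so the full $1,490 applies.
Total: $1,956 + $6,275 + $1,490 = $9,721.

$9,721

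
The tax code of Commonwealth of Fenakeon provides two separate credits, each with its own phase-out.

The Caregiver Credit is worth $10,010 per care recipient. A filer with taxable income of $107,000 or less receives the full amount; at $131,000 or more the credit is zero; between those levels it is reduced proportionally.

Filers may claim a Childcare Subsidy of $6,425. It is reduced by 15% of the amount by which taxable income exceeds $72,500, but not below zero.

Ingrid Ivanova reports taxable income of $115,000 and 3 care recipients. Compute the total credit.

$20,070

Caregiver Credit: base = 3 × $10,010 = $30,030. $115,000 is $8,000 into a $24,000 phase-out range, leaving 16,000/24,000 of the credit: $30,030 × 16,000/24,000 = $20,020.
Childcare Subsidy: 15% of the $42,500 excess over $72,500 is $6,375; credit = $6,425 − $6,375 = $50.
Total: $20,020 + $50 = $20,070.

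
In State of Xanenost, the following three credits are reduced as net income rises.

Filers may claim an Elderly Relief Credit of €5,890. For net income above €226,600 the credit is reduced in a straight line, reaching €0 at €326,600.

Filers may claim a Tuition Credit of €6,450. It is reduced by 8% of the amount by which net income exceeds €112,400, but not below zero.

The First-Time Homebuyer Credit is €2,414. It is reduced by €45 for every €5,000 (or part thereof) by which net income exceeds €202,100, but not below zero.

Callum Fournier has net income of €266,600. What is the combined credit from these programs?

Elderly Relief Credit: €266,600 is €40,000 into a €100,000 phase-out range, leaving 60,000/100,000 of the credit: €5,890 × 60,000/100,000 = €3,534.
Tuition Credit: 8% of the €154,200 excess over €112,400 is €12,336 ≥ base, so the credit is €0.
First-Time Homebuyer Credit: income exceeds €202,100 by €64,500, which is 13 full-or-partial €5,000 increments; reduction = 13 × €45 = €585, leaving €1,829.
Total: €3,534 + €0 + €1,829 = €5,363.

€5,363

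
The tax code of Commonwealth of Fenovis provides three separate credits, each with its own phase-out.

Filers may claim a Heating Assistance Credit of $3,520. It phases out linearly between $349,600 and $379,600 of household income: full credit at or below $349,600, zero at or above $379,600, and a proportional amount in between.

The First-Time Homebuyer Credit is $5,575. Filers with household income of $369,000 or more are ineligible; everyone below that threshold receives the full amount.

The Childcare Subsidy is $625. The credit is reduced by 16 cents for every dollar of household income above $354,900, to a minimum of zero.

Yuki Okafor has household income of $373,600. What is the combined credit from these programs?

$704

Heating Assistance Credit: $373,600 is $24,000 into a $30,000 phase-out range, leaving 6,000/30,000 of the credit: $3,520 × 6,000/30,000 = $704.
First-Time Homebuyer Credit: $373,600 meets or exceeds the $369,000 cutoff, so the credit is $0.
Childcare Subsidy: 16% of the $18,700 excess over $354,900 is $2,992 ≥ base, so the credit is $0.
Total: $704 + $0 + $0 = $704.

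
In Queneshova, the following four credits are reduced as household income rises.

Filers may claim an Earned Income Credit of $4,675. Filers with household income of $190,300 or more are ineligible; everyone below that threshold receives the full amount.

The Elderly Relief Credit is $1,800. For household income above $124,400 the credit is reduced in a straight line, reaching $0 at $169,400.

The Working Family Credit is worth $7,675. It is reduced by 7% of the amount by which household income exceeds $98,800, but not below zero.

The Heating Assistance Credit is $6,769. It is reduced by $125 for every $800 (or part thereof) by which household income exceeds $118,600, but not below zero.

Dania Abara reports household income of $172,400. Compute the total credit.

$7,198

Earned Income Credit: $172,400 is below the $190,300 cutoff, so the full $4,675 applies.
Elderly Relief Credit: $172,400 is at or above $169,400, so the credit is $0.
Working Family Credit: 7% of the $73,600 excess over $98,800 is $5,152; credit = $7,675 − $5,152 = $2,523.
Heating Assistance Credit: income exceeds $118,600 by $53,800 → 68 increments × $125 = $8,500 ≥ base, so the credit is $0.
Total: $4,675 + $0 + $2,523 + $0 = $7,198.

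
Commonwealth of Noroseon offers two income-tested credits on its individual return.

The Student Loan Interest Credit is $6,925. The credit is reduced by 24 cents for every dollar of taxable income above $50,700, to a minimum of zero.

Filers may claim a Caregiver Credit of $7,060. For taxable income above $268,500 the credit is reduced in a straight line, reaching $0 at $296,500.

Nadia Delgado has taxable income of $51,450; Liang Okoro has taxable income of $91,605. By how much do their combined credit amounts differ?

Nadia ($51,450): Student Loan Interest Credit: 24% of the $750 excess over $50,700 is $180; credit = $6,925 − $180 = $6,745. Caregiver Credit: $51,450 is at or below the $268,500 threshold, so the full $7,060 applies. total $6,745 + $7,060 = $13,805
Liang ($91,605): Student Loan Interest Credit: 24% of the $40,905 excess over $50,700 is $9,817.20 ≥ base, so the credit is $0. Caregiver Credit: $91,605 is at or below the $268,500 threshold, so the full $7,060 applies. total $0 + $7,060 = $7,060
Difference: |$13,805 − $7,060| = $6,745.

$6,745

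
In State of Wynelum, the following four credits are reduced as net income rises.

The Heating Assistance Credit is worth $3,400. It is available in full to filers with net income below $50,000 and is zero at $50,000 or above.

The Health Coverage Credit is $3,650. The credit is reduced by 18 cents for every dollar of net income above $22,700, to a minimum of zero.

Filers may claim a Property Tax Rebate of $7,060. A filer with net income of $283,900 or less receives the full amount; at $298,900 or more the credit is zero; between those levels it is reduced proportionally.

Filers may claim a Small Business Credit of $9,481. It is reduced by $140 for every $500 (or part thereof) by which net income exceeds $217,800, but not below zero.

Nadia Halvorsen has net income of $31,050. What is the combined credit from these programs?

$22,088

Heating Assistance Credit: $31,050 is below the $50,000 cutoff, so the full $3,400 applies.
Health Coverage Credit: 18% of the $8,350 excess over $22,700 is $1,503; credit = $3,650 − $1,503 = $2,147.
Property Tax Rebate: $31,050 is at or below the $283,900 threshold, so the full $7,060 applies.
Small Business Credit: $31,050 is at or below the $217,800 threshold, so the full $9,481 applies.
Total: $3,400 + $2,147 + $7,060 + $9,481 = $22,088.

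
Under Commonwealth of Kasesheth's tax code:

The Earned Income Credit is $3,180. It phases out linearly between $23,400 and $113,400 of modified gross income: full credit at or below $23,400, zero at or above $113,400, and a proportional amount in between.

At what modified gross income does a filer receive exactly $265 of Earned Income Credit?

$265 is 265/3,180 of the full $3,180, so 2,915/3,180 of the $90,000 range has been used: income = $23,400 + $90,000 × 2,915/3,180 = $105,900.

$105,900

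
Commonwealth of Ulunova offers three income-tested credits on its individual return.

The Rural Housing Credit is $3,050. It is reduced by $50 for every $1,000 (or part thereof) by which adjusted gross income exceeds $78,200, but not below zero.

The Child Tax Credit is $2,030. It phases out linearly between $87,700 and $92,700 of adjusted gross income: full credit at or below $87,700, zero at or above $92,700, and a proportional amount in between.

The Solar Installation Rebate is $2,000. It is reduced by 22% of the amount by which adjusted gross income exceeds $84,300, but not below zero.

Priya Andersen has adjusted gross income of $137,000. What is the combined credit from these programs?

Rural Housing Credit: income exceeds $78,200 by $58,800, which is 59 full-or-partial $1,000 increments; reduction = 59 × $50 = $2,950, leaving $100.
Child Tax Credit: $137,000 is at or above $92,700, so the credit is $0.
Solar Installation Rebate: 22% of the $52,700 excess over $84,300 is $11,594 ≥ base, so the credit is $0.
Total: $100 + $0 + $0 = $100.

$100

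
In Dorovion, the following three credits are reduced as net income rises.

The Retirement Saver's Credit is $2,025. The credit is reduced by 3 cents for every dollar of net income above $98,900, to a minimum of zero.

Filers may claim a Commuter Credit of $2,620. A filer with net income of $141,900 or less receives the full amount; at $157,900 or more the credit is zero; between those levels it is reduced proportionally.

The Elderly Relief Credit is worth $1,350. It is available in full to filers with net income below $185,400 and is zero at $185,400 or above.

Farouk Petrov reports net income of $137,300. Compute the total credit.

Retirement Saver's Credit: 3% of the $38,400 excess over $98,900 is $1,152; credit = $2,025 − $1,152 = $873.
Commuter Credit: $137,300 is at or below the $141,900 threshold, so the full $2,620 applies.
Elderly Relief Credit: $137,300 is below the $185,400 cutoff, so the full $1,350 applies.
Total: $873 + $2,620 + $1,350 = $4,843.

$4,843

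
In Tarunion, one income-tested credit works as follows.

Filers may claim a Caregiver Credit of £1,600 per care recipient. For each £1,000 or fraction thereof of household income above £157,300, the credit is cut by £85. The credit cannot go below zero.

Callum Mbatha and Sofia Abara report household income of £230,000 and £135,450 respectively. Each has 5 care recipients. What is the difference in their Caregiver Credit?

Callum (£230,000): Caregiver Credit: base = 5 × £1,600 = £8,000. income exceeds £157,300 by £72,700, which is 73 full-or-partial £1,000 increments; reduction = 73 × £85 = £6,205, leaving £1,795.
Sofia (£135,450): Caregiver Credit: base = 5 × £1,600 = £8,000. £135,450 is at or below the £157,300 threshold, so the full £8,000 applies.
Difference: |£1,795 − £8,000| = £6,205.

£6,205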